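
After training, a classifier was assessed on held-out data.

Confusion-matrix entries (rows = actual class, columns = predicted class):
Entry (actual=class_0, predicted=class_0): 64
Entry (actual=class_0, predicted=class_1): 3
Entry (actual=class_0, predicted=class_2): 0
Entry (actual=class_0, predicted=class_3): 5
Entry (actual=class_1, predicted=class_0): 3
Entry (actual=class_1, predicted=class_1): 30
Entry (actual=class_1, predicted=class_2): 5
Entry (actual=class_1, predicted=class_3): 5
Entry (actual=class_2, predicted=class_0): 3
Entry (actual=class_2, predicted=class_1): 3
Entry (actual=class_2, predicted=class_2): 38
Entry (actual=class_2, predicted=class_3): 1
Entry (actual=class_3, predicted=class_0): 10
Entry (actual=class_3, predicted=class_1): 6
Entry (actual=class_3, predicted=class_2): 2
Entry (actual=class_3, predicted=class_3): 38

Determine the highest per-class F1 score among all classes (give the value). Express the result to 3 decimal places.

Per-class F1 score (2·TP/(2·TP+FP+FN)):
  class_0: TP=64, FP=3+3+10=16, FN=3+0+5=8 → 128/152 = 0.8421
  class_1: TP=30, FP=3+3+6=12, FN=3+5+5=13 → 60/85 = 0.7059
  class_2: TP=38, FP=0+5+2=7, FN=3+3+1=7 → 76/90 = 0.8444
  class_3: TP=38, FP=5+5+1=11, FN=10+6+2=18 → 76/105 = 0.7238
Highest is class 'class_2' with F1 score = 0.844.

0.844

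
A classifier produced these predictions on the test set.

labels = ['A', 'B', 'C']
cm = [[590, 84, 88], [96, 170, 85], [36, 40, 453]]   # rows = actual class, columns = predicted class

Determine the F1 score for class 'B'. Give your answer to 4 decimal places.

F1 score = 2·TP/(2·TP+FP+FN).
B: TP=170, FP=84+40=124, FN=96+85=181 → 340/645 = 0.52713

0.5271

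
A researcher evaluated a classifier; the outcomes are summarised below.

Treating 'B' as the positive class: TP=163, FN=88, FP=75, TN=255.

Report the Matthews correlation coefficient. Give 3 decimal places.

MCC = (TP·TN − FP·FN) / √((TP+FP)(TP+FN)(TN+FP)(TN+FN))
Numerator = 163·255 − 75·88 = 34965
Denominator = √(238·251·330·343) = √6761744220 = 82229.8256
MCC = 34965 / 82229.8256 = 0.425

0.425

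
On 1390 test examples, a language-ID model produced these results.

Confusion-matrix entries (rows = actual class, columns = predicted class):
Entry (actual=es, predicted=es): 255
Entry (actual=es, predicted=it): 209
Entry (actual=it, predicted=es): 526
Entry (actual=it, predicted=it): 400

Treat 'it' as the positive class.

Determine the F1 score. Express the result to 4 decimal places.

0.5212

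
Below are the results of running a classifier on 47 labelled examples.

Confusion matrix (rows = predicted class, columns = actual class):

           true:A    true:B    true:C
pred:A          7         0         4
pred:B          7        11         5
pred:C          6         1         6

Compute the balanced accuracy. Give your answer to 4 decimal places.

0.5556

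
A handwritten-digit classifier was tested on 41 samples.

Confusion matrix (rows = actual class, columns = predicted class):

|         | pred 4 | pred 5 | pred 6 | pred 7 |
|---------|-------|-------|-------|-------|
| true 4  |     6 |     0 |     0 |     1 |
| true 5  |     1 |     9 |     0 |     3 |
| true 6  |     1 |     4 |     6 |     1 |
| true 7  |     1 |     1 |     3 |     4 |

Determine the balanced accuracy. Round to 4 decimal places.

Balanced accuracy = mean of per-class recall.
  4: recall = 6/7 = 0.85714
  5: recall = 9/13 = 0.69231
  6: recall = 6/12 = 0.50000
  7: recall = 4/9 = 0.44444
Mean = (0.85714 + 0.69231 + 0.50000 + 0.44444) / 4 = 0.6235

0.6235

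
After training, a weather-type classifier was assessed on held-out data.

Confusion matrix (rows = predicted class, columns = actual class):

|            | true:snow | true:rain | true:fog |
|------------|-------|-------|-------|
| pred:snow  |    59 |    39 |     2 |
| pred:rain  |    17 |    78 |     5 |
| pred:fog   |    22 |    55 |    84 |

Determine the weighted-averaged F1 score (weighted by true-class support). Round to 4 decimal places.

Per-class F1 score (2·TP/(2·TP+FP+FN)):
  snow: TP=59, FP=39+2=41, FN=17+22=39 → 118/198 = 0.59596
  rain: TP=78, FP=17+5=22, FN=39+55=94 → 156/272 = 0.57353
  fog: TP=84, FP=22+55=77, FN=2+5=7 → 168/252 = 0.66667
Weighted-F1 score = Σ (supportᵢ/N)·F1 scoreᵢ with N=361: (98/361)·0.59596 + (172/361)·0.57353 + (91/361)·0.66667 = 0.6031

0.6031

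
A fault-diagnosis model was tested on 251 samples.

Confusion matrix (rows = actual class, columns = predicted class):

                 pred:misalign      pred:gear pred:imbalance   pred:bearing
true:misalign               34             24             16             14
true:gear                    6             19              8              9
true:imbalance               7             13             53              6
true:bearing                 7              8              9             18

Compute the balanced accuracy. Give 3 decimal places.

Balanced accuracy = mean of per-class recall.
  misalign: recall = 34/88 = 0.3864
  gear: recall = 19/42 = 0.4524
  imbalance: recall = 53/79 = 0.6709
  bearing: recall = 18/42 = 0.4286
Mean = (0.3864 + 0.4524 + 0.6709 + 0.4286) / 4 = 0.485

0.485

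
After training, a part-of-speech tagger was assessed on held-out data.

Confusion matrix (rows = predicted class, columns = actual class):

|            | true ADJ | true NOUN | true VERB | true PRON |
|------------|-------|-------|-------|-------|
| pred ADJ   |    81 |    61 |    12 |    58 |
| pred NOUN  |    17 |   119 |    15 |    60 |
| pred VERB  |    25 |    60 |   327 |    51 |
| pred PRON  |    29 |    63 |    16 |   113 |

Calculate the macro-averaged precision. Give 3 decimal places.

Per-class precision (TP/(TP+FP)):
  ADJ: TP=81, FP=61+12+58=131 → 81/212 = 0.3821
  NOUN: TP=119, FP=17+15+60=92 → 119/211 = 0.5640
  VERB: TP=327, FP=25+60+51=136 → 327/463 = 0.7063
  PRON: TP=113, FP=29+63+16=108 → 113/221 = 0.5113
Macro-precision = mean = (0.3821 + 0.5640 + 0.7063 + 0.5113) / 4 = 0.541

0.541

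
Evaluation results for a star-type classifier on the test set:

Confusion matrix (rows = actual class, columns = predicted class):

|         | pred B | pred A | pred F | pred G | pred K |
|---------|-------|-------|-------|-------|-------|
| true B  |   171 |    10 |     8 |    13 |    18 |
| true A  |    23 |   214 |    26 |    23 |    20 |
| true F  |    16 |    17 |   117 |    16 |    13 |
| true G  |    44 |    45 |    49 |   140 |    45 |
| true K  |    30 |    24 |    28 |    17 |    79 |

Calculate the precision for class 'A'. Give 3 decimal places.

One-vs-rest for 'A': TP = diagonal; FP = other classes predicted 'A'; FN = 'A' predicted as other.
precision = TP/(TP+FP).
A: TP=214, FP=10+17+45+24=96 → 214/310 = 0.6903

0.690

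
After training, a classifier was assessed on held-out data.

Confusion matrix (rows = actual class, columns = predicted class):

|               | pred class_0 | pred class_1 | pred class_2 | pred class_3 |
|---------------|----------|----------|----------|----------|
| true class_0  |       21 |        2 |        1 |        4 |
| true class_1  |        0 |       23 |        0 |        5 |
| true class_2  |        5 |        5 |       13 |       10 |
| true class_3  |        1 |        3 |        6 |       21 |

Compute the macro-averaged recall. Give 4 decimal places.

Per-class recall (TP/(TP+FN)):
  class_0: TP=21, FN=2+1+4=7 → 21/28 = 0.75000
  class_1: TP=23, FN=0+0+5=5 → 23/28 = 0.82143
  class_2: TP=13, FN=5+5+10=20 → 13/33 = 0.39394
  class_3: TP=21, FN=1+3+6=10 → 21/31 = 0.67742
Macro-recall = mean = (0.75000 + 0.82143 + 0.39394 + 0.67742) / 4 = 0.6607

0.6607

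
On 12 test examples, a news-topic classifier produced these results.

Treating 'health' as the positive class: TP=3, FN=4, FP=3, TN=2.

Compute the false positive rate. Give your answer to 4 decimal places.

FPR = FP/(FP+TN) = 3/(3+2) = 0.6000

0.6000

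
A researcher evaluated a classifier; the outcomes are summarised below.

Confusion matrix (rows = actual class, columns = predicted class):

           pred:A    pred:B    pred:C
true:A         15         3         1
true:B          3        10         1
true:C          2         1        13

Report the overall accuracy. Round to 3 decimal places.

Accuracy = trace / total = (15+10+13=38) / 49 = 38/49 = 0.776

0.776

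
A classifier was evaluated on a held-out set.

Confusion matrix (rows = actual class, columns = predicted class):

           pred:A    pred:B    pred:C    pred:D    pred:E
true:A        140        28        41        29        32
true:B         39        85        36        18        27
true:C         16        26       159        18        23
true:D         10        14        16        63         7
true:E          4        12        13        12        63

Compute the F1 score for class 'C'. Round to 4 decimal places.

0.6272

One-vs-rest for 'C': TP = diagonal; FP = other classes predicted 'C'; FN = 'C' predicted as other.
F1 score = 2·TP/(2·TP+FP+FN).
C: TP=159, FP=41+36+16+13=106, FN=16+26+18+23=83 → 318/507 = 0.62722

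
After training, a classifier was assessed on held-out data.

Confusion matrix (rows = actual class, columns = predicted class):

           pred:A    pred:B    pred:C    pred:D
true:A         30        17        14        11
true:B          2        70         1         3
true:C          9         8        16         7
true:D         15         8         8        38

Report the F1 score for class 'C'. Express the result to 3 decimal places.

One-vs-rest for 'C': TP = diagonal; FP = other classes predicted 'C'; FN = 'C' predicted as other.
F1 score = 2·TP/(2·TP+FP+FN).
C: TP=16, FP=14+1+8=23, FN=9+8+7=24 → 32/79 = 0.4051

0.405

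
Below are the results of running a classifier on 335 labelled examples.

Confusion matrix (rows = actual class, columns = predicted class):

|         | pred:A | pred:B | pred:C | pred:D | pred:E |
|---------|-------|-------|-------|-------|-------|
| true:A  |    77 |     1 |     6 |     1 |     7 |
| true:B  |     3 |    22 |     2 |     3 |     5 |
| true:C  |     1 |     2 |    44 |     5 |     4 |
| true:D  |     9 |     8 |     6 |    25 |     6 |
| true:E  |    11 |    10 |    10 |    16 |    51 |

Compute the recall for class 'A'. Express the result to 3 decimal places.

Take TP from the diagonal, FP from the rest of the 'A' prediction marginal, FN from the rest of the 'A' actual marginal.
recall = TP/(TP+FN).
A: TP=77, FN=1+6+1+7=15 → 77/92 = 0.8370

0.837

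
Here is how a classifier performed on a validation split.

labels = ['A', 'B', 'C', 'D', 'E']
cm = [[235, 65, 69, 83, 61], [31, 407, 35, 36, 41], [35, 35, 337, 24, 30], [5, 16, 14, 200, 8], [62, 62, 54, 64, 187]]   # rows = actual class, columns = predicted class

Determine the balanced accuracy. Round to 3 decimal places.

0.638

Balanced accuracy = mean of per-class recall.
  A: recall = 235/513 = 0.4581
  B: recall = 407/550 = 0.7400
  C: recall = 337/461 = 0.7310
  D: recall = 200/243 = 0.8230
  E: recall = 187/429 = 0.4359
Mean = (0.4581 + 0.7400 + 0.7310 + 0.8230 + 0.4359) / 5 = 0.638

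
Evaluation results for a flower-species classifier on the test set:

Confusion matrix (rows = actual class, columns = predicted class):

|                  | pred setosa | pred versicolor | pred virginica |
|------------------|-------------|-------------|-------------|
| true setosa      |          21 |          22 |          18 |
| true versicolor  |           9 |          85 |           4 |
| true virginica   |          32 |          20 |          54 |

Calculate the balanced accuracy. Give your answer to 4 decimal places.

0.5737

Balanced accuracy = mean of per-class recall.
  setosa: recall = 21/61 = 0.34426
  versicolor: recall = 85/98 = 0.86735
  virginica: recall = 54/106 = 0.50943
Mean = (0.34426 + 0.86735 + 0.50943) / 3 = 0.5737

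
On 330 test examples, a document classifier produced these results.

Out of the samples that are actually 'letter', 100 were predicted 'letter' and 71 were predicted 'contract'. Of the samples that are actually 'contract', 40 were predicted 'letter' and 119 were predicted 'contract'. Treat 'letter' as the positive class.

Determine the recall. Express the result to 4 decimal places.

0.5848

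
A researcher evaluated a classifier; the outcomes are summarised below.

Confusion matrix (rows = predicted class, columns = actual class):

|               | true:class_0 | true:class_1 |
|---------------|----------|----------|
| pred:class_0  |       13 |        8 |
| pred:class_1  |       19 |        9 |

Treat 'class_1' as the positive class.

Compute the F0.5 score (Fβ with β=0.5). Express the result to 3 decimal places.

0.349

Fβ = (1+β²)·TP / ((1+β²)·TP + β²·FN + FP), with β²=1/4
= 1.25·9 / (1.25·9 + 0.25·8 + 19) = 0.349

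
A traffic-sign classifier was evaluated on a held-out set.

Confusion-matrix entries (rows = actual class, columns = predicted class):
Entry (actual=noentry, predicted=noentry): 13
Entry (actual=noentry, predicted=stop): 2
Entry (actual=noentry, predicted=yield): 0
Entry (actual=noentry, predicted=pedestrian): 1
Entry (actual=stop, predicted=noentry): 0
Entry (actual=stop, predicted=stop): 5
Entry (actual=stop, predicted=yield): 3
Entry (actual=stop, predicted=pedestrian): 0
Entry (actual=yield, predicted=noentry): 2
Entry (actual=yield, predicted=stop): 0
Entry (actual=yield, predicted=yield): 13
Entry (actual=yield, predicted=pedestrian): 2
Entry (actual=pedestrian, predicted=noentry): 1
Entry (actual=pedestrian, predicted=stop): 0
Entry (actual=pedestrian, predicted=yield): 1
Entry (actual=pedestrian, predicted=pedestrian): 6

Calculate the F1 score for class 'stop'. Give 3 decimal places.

Treat 'stop' as positive and all other classes as negative.
F1 score = 2·TP/(2·TP+FP+FN).
stop: TP=5, FP=2+0+0=2, FN=0+3+0=3 → 10/15 = 0.6667

0.667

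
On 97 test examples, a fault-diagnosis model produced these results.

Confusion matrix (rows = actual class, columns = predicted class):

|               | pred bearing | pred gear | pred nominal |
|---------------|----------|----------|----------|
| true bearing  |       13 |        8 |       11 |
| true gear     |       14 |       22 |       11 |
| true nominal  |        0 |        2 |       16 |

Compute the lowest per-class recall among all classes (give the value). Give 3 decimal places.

0.406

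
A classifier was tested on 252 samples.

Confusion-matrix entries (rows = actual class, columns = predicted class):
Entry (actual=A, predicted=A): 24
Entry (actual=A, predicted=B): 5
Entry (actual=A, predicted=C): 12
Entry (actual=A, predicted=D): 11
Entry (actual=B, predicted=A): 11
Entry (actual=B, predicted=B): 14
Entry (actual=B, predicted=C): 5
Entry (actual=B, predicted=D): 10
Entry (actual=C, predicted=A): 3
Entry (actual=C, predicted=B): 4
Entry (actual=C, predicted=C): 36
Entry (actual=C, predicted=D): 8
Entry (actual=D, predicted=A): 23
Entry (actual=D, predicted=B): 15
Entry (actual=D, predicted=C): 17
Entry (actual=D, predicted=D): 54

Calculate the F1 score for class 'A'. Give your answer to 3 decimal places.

0.425

One-vs-rest for 'A': TP = diagonal; FP = other classes predicted 'A'; FN = 'A' predicted as other.
F1 score = 2·TP/(2·TP+FP+FN).
A: TP=24, FP=11+3+23=37, FN=5+12+11=28 → 48/113 = 0.4248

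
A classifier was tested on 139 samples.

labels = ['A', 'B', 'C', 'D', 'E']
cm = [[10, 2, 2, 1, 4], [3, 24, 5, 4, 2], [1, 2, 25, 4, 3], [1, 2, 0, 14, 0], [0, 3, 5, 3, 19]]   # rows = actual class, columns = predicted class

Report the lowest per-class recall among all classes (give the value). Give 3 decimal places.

0.526

Per-class recall (TP/(TP+FN)):
  A: TP=10, FN=2+2+1+4=9 → 10/19 = 0.5263
  B: TP=24, FN=3+5+4+2=14 → 24/38 = 0.6316
  C: TP=25, FN=1+2+4+3=10 → 25/35 = 0.7143
  D: TP=14, FN=1+2+0+0=3 → 14/17 = 0.8235
  E: TP=19, FN=0+3+5+3=11 → 19/30 = 0.6333
Lowest is class 'A' with recall = 0.526.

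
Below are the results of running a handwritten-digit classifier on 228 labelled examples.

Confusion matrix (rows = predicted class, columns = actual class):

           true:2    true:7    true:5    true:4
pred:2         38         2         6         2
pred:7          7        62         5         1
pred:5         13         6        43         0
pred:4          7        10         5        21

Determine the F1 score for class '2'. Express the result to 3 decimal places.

0.673

F1 score = 2·TP/(2·TP+FP+FN).
2: TP=38, FP=2+6+2=10, FN=7+13+7=27 → 76/113 = 0.6726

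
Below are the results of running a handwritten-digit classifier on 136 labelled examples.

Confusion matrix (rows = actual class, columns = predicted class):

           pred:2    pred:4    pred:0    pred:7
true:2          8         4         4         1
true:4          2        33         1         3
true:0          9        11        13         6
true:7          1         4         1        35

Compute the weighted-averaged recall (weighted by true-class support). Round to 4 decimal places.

Per-class recall (TP/(TP+FN)):
  2: TP=8, FN=4+4+1=9 → 8/17 = 0.47059
  4: TP=33, FN=2+1+3=6 → 33/39 = 0.84615
  0: TP=13, FN=9+11+6=26 → 13/39 = 0.33333
  7: TP=35, FN=1+4+1=6 → 35/41 = 0.85366
Weighted-recall = Σ (supportᵢ/N)·recallᵢ with N=136: (17/136)·0.47059 + (39/136)·0.84615 + (39/136)·0.33333 + (41/136)·0.85366 = 0.6544

0.6544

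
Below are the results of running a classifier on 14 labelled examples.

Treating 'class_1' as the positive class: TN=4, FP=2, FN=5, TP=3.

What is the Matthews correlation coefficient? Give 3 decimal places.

0.043

MCC = (TP·TN − FP·FN) / √((TP+FP)(TP+FN)(TN+FP)(TN+FN))
Numerator = 3·4 − 2·5 = 2
Denominator = √(5·8·6·9) = √2160 = 46.4758
MCC = 2 / 46.4758 = 0.043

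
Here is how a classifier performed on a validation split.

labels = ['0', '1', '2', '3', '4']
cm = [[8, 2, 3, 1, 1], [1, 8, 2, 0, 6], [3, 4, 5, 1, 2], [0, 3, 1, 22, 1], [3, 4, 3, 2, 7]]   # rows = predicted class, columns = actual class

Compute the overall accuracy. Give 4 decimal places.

Accuracy = trace / total = (8+8+5+22+7=50) / 93 = 50/93 = 0.5376

0.5376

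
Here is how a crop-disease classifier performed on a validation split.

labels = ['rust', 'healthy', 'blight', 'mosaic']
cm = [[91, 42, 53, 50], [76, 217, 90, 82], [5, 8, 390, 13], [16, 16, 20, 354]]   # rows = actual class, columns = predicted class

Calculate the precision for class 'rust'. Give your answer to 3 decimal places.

0.484

precision = TP/(TP+FP).
rust: TP=91, FP=76+5+16=97 → 91/188 = 0.4840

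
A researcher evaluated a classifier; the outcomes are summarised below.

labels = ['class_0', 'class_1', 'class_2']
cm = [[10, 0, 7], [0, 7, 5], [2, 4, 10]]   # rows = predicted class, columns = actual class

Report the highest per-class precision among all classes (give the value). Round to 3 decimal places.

Per-class precision (TP/(TP+FP)):
  class_0: TP=10, FP=0+7=7 → 10/17 = 0.5882
  class_1: TP=7, FP=0+5=5 → 7/12 = 0.5833
  class_2: TP=10, FP=2+4=6 → 10/16 = 0.6250
Highest is class 'class_2' with precision = 0.625.

0.625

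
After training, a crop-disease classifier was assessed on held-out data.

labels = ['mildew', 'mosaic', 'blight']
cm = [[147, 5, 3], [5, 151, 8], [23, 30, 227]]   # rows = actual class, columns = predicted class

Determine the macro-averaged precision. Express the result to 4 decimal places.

0.8685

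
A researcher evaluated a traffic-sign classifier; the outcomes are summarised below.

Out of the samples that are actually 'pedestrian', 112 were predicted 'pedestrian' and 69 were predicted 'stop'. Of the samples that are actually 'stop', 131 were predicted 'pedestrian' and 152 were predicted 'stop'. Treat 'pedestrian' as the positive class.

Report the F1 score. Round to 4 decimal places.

Precision = TP/(TP+FP) = 112/243 = 0.4609
Recall = TP/(TP+FN) = 112/181 = 0.6188
F1 = 2·TP/(2·TP+FP+FN) = 224/424 = 0.5283

0.5283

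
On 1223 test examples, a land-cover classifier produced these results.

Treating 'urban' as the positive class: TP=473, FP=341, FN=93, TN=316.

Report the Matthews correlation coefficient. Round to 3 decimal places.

0.335

MCC = (TP·TN − FP·FN) / √((TP+FP)(TP+FN)(TN+FP)(TN+FN))
Numerator = 473·316 − 341·93 = 117755
Denominator = √(814·566·657·409) = √123802528212 = 351855.8344
MCC = 117755 / 351855.8344 = 0.335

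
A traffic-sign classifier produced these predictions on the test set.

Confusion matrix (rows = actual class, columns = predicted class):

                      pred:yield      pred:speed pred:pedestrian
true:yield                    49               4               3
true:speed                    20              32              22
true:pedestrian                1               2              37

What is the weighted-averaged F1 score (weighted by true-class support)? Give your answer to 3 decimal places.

0.676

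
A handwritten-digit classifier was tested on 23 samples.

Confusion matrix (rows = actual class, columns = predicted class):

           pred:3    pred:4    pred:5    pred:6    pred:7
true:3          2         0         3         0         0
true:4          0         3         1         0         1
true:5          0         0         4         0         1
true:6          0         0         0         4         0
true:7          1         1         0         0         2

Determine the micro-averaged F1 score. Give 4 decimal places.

0.6522

Micro-averaging pools counts across classes: ΣTP=15, ΣFP=8, ΣFN=8.
Micro-F1 score = 2·TP/(2·TP+FP+FN) on pooled counts = 0.6522 (equals overall accuracy in single-label multiclass).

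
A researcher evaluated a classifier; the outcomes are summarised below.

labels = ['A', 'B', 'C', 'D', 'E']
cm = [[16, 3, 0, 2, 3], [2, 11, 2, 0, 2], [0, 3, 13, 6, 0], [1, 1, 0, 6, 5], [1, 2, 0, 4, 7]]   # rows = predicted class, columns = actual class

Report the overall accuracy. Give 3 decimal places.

0.589

Accuracy = trace / total = (16+11+13+6+7=53) / 90 = 53/90 = 0.589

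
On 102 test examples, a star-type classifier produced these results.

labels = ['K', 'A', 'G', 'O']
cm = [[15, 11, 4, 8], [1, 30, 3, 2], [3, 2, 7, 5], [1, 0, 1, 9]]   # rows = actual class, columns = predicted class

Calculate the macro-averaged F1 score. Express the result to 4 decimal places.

0.5571

Per-class F1 score (2·TP/(2·TP+FP+FN)):
  K: TP=15, FP=1+3+1=5, FN=11+4+8=23 → 30/58 = 0.51724
  A: TP=30, FP=11+2+0=13, FN=1+3+2=6 → 60/79 = 0.75949
  G: TP=7, FP=4+3+1=8, FN=3+2+5=10 → 14/32 = 0.43750
  O: TP=9, FP=8+2+5=15, FN=1+0+1=2 → 18/35 = 0.51429
Macro-F1 score = mean = (0.51724 + 0.75949 + 0.43750 + 0.51429) / 4 = 0.5571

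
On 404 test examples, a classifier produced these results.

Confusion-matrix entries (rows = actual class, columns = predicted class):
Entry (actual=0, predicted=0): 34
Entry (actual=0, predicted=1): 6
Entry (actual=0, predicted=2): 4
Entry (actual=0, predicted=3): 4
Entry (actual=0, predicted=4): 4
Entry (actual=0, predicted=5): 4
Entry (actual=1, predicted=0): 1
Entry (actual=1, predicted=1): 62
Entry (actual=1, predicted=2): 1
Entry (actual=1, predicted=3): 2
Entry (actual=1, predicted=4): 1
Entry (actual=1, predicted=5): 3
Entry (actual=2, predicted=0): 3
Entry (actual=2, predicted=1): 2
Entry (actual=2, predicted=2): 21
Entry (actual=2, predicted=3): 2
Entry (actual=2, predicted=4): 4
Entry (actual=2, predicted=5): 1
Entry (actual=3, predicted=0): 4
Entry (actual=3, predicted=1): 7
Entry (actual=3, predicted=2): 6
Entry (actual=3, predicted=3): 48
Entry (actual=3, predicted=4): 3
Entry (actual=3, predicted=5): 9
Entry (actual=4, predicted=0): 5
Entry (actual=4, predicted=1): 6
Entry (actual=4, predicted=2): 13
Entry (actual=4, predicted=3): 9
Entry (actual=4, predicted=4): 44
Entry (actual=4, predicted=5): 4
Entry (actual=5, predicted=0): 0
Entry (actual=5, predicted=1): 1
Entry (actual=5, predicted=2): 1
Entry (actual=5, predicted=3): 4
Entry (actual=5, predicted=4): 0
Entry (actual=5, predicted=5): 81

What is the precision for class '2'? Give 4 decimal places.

0.4565

precision = TP/(TP+FP).
2: TP=21, FP=4+1+6+13+1=25 → 21/46 = 0.45652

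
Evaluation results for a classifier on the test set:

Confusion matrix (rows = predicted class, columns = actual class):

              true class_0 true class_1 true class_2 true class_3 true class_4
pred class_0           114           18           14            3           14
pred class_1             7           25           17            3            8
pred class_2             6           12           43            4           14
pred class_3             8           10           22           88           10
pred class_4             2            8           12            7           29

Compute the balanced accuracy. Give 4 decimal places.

Balanced accuracy = mean of per-class recall.
  class_0: recall = 114/137 = 0.83212
  class_1: recall = 25/73 = 0.34247
  class_2: recall = 43/108 = 0.39815
  class_3: recall = 88/105 = 0.83810
  class_4: recall = 29/75 = 0.38667
Mean = (0.83212 + 0.34247 + 0.39815 + 0.83810 + 0.38667) / 5 = 0.5595

0.5595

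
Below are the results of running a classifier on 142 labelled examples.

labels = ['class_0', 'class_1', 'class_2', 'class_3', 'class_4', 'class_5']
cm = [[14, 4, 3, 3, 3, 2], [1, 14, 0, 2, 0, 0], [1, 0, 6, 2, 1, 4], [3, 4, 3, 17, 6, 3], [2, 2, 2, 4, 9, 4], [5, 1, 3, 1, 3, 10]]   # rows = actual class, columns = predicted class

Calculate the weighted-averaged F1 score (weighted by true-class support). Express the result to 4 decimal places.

0.4898

Per-class F1 score (2·TP/(2·TP+FP+FN)):
  class_0: TP=14, FP=1+1+3+2+5=12, FN=4+3+3+3+2=15 → 28/55 = 0.50909
  class_1: TP=14, FP=4+0+4+2+1=11, FN=1+0+2+0+0=3 → 28/42 = 0.66667
  class_2: TP=6, FP=3+0+3+2+3=11, FN=1+0+2+1+4=8 → 12/31 = 0.38710
  class_3: TP=17, FP=3+2+2+4+1=12, FN=3+4+3+6+3=19 → 34/65 = 0.52308
  class_4: TP=9, FP=3+0+1+6+3=13, FN=2+2+2+4+4=14 → 18/45 = 0.40000
  class_5: TP=10, FP=2+0+4+3+4=13, FN=5+1+3+1+3=13 → 20/46 = 0.43478
Weighted-F1 score = Σ (supportᵢ/N)·F1 scoreᵢ with N=142: (29/142)·0.50909 + (17/142)·0.66667 + (14/142)·0.38710 + (36/142)·0.52308 + (23/142)·0.40000 + (23/142)·0.43478 = 0.4898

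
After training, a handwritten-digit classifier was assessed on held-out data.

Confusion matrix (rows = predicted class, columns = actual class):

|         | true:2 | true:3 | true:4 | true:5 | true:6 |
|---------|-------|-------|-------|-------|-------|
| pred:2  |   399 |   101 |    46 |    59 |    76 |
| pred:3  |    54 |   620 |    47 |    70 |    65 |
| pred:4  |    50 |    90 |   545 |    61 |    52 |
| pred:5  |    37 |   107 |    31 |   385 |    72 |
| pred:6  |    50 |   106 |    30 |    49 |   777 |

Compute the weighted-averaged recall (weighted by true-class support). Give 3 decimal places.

Per-class recall (TP/(TP+FN)):
  2: TP=399, FN=54+50+37+50=191 → 399/590 = 0.6763
  3: TP=620, FN=101+90+107+106=404 → 620/1024 = 0.6055
  4: TP=545, FN=46+47+31+30=154 → 545/699 = 0.7797
  5: TP=385, FN=59+70+61+49=239 → 385/624 = 0.6170
  6: TP=777, FN=76+65+52+72=265 → 777/1042 = 0.7457
Weighted-recall = Σ (supportᵢ/N)·recallᵢ with N=3979: (590/3979)·0.6763 + (1024/3979)·0.6055 + (699/3979)·0.7797 + (624/3979)·0.6170 + (1042/3979)·0.7457 = 0.685

0.685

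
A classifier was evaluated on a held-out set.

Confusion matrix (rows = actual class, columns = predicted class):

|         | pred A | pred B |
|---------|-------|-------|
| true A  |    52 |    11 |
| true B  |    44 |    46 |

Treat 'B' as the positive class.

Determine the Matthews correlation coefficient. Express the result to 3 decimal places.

MCC = (TP·TN − FP·FN) / √((TP+FP)(TP+FN)(TN+FP)(TN+FN))
Numerator = 46·52 − 11·44 = 1908
Denominator = √(57·90·63·96) = √31026240 = 5570.1203
MCC = 1908 / 5570.1203 = 0.343

0.343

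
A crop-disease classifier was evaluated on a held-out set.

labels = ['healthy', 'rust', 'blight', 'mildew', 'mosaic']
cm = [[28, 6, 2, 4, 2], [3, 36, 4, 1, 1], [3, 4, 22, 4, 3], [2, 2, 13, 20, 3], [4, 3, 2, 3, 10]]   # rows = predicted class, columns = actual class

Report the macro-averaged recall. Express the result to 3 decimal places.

Per-class recall (TP/(TP+FN)):
  healthy: TP=28, FN=3+3+2+4=12 → 28/40 = 0.7000
  rust: TP=36, FN=6+4+2+3=15 → 36/51 = 0.7059
  blight: TP=22, FN=2+4+13+2=21 → 22/43 = 0.5116
  mildew: TP=20, FN=4+1+4+3=12 → 20/32 = 0.6250
  mosaic: TP=10, FN=2+1+3+3=9 → 10/19 = 0.5263
Macro-recall = mean = (0.7000 + 0.7059 + 0.5116 + 0.6250 + 0.5263) / 5 = 0.614

0.614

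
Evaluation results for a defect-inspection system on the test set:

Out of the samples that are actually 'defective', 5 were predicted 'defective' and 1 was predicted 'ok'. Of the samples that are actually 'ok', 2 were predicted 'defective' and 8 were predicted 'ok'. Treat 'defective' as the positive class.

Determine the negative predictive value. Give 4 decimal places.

0.8889

NPV = TN/(TN+FN) = 8/(8+1) = 0.8889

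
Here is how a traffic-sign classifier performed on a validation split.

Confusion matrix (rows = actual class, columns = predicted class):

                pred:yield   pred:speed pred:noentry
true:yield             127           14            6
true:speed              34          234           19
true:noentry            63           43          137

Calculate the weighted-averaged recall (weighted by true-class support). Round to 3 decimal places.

0.736

Per-class recall (TP/(TP+FN)):
  yield: TP=127, FN=14+6=20 → 127/147 = 0.8639
  speed: TP=234, FN=34+19=53 → 234/287 = 0.8153
  noentry: TP=137, FN=63+43=106 → 137/243 = 0.5638
Weighted-recall = Σ (supportᵢ/N)·recallᵢ with N=677: (147/677)·0.8639 + (287/677)·0.8153 + (243/677)·0.5638 = 0.736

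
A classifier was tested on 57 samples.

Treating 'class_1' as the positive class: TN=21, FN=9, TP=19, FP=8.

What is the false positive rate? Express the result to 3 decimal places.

0.276

FPR = FP/(FP+TN) = 8/(8+21) = 0.276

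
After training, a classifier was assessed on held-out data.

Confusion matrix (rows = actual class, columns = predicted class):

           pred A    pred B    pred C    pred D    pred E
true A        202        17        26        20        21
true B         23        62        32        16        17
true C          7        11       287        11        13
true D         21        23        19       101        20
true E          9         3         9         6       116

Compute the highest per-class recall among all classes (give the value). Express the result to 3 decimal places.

0.872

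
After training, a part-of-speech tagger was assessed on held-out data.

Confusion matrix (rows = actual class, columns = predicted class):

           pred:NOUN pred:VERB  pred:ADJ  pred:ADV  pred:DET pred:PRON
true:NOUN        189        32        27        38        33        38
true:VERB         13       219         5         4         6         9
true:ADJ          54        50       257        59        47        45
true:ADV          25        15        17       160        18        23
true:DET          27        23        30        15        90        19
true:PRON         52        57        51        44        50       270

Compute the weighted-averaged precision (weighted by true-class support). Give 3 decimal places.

0.580

Per-class precision (TP/(TP+FP)):
  NOUN: TP=189, FP=13+54+25+27+52=171 → 189/360 = 0.5250
  VERB: TP=219, FP=32+50+15+23+57=177 → 219/396 = 0.5530
  ADJ: TP=257, FP=27+5+17+30+51=130 → 257/387 = 0.6641
  ADV: TP=160, FP=38+4+59+15+44=160 → 160/320 = 0.5000
  DET: TP=90, FP=33+6+47+18+50=154 → 90/244 = 0.3689
  PRON: TP=270, FP=38+9+45+23+19=134 → 270/404 = 0.6683
Weighted-precision = Σ (supportᵢ/N)·precisionᵢ with N=2111: (357/2111)·0.5250 + (256/2111)·0.5530 + (512/2111)·0.6641 + (258/2111)·0.5000 + (204/2111)·0.3689 + (524/2111)·0.6683 = 0.580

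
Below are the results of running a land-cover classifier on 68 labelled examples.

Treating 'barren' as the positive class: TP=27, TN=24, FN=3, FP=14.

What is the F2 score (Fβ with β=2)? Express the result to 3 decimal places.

0.839

Fβ = (1+β²)·TP / ((1+β²)·TP + β²·FN + FP), with β²=4
= 5·27 / (5·27 + 4·3 + 14) = 0.839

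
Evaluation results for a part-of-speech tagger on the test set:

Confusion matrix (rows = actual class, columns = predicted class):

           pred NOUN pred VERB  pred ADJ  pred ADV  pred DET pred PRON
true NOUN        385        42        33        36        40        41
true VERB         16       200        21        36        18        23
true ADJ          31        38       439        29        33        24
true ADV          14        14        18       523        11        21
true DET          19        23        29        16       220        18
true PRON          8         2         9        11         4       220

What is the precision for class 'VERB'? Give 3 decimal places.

0.627

One-vs-rest for 'VERB': TP = diagonal; FP = other classes predicted 'VERB'; FN = 'VERB' predicted as other.
precision = TP/(TP+FP).
VERB: TP=200, FP=42+38+14+23+2=119 → 200/319 = 0.6270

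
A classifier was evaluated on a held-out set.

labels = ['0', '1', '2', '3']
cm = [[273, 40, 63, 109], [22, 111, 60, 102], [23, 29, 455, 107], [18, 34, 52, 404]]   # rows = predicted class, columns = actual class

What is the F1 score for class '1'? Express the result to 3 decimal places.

0.436

Take TP from the diagonal, FP from the rest of the '1' prediction marginal, FN from the rest of the '1' actual marginal.
F1 score = 2·TP/(2·TP+FP+FN).
1: TP=111, FP=22+60+102=184, FN=40+29+34=103 → 222/509 = 0.4361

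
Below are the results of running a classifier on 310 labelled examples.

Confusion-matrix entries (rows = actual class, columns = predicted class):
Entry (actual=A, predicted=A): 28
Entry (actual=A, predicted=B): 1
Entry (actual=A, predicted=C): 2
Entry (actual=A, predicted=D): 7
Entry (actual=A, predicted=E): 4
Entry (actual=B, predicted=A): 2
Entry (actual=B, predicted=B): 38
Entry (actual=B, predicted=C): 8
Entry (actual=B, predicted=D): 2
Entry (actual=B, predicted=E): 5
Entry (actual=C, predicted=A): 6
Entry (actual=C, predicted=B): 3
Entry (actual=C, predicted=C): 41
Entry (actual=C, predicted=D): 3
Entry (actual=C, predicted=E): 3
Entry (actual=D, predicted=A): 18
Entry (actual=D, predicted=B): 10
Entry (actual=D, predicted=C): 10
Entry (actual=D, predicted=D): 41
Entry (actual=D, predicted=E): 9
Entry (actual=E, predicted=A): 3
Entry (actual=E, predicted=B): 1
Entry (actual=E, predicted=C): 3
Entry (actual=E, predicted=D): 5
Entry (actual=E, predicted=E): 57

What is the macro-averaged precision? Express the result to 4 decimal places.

Per-class precision (TP/(TP+FP)):
  A: TP=28, FP=2+6+18+3=29 → 28/57 = 0.49123
  B: TP=38, FP=1+3+10+1=15 → 38/53 = 0.71698
  C: TP=41, FP=2+8+10+3=23 → 41/64 = 0.64063
  D: TP=41, FP=7+2+3+5=17 → 41/58 = 0.70690
  E: TP=57, FP=4+5+3+9=21 → 57/78 = 0.73077
Macro-precision = mean = (0.49123 + 0.71698 + 0.64063 + 0.70690 + 0.73077) / 5 = 0.6573

0.6573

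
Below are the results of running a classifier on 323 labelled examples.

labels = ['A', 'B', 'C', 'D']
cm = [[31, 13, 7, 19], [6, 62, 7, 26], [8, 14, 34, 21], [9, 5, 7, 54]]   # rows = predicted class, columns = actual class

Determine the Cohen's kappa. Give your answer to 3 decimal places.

0.411

Observed agreement pₒ = trace/N = 181/323 = 0.5604
Expected agreement pₑ = Σ (rowᵢ·colᵢ)/N² = (54·70 + 94·101 + 55·77 + 120·75)/323² = 0.2541
κ = (pₒ − pₑ)/(1 − pₑ) = (0.5604 − 0.2541)/(1 − 0.2541) = 0.411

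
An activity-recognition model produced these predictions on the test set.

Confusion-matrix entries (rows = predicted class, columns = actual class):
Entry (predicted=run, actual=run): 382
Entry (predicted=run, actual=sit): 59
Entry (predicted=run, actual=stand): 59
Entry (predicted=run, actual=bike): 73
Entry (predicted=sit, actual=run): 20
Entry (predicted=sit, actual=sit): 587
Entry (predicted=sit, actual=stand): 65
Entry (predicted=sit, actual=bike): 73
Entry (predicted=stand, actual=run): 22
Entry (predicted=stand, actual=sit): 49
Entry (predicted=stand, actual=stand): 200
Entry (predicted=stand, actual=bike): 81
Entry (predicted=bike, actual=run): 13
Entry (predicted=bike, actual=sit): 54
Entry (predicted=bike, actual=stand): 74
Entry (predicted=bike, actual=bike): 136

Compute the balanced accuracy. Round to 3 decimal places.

0.634

Balanced accuracy = mean of per-class recall.
  run: recall = 382/437 = 0.8741
  sit: recall = 587/749 = 0.7837
  stand: recall = 200/398 = 0.5025
  bike: recall = 136/363 = 0.3747
Mean = (0.8741 + 0.7837 + 0.5025 + 0.3747) / 4 = 0.634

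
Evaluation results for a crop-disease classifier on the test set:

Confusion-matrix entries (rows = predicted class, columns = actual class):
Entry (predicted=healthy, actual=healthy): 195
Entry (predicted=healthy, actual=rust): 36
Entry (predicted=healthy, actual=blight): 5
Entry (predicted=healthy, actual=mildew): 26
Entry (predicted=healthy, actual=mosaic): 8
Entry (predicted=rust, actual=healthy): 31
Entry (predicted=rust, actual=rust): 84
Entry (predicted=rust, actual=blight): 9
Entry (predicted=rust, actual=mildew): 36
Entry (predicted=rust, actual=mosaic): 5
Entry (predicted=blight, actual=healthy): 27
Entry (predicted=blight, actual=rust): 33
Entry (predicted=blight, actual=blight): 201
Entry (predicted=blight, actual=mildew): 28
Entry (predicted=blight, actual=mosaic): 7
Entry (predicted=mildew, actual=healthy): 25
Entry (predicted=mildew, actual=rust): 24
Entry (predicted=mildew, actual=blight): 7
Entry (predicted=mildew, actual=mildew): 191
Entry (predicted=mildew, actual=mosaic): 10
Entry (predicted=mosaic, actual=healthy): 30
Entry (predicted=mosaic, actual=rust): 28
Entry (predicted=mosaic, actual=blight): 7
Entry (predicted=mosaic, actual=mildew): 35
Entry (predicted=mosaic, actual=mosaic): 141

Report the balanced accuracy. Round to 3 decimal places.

Balanced accuracy = mean of per-class recall.
  healthy: recall = 195/308 = 0.6331
  rust: recall = 84/205 = 0.4098
  blight: recall = 201/229 = 0.8777
  mildew: recall = 191/316 = 0.6044
  mosaic: recall = 141/171 = 0.8246
Mean = (0.6331 + 0.4098 + 0.8777 + 0.6044 + 0.8246) / 5 = 0.670

0.670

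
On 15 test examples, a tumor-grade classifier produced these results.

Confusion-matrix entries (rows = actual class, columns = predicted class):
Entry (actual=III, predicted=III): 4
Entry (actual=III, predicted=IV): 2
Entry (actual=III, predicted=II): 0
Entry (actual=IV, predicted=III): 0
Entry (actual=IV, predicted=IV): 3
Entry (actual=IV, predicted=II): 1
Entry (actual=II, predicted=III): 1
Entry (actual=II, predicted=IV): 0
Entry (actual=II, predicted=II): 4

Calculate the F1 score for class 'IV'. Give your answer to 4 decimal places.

One-vs-rest for 'IV': TP = diagonal; FP = other classes predicted 'IV'; FN = 'IV' predicted as other.
F1 score = 2·TP/(2·TP+FP+FN).
IV: TP=3, FP=2+0=2, FN=0+1=1 → 6/9 = 0.66667

0.6667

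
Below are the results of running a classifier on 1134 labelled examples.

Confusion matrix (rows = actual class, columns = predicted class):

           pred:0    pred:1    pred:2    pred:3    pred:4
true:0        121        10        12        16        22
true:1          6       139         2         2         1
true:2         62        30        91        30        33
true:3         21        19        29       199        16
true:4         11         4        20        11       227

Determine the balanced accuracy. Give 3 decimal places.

0.699

Balanced accuracy = mean of per-class recall.
  0: recall = 121/181 = 0.6685
  1: recall = 139/150 = 0.9267
  2: recall = 91/246 = 0.3699
  3: recall = 199/284 = 0.7007
  4: recall = 227/273 = 0.8315
Mean = (0.6685 + 0.9267 + 0.3699 + 0.7007 + 0.8315) / 5 = 0.699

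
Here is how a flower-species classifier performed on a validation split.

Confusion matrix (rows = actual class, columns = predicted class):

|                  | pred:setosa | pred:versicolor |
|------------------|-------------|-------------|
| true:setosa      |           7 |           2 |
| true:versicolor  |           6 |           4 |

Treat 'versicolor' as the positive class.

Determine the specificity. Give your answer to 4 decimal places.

Specificity = TN/(TN+FP) = 7/(7+2) = 0.7778

0.7778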